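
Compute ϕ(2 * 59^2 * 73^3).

1312980336

φ(2708336354) = 2708336354 · (1 − 1/2) · (1 − 1/59) · (1 − 1/73)
       = 2708336354 · 4176/8614 = 1312980336.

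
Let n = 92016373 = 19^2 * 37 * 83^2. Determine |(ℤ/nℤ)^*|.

φ(19^2) = 19^1·(19−1) = 19·18 = 342.
φ(37) = 37 − 1 = 36.
φ(83^2) = 83^2 − 83^1 = 6889 − 83 = 6806.
φ(92016373) = 342 × 36 × 6806 = 83795472.

83795472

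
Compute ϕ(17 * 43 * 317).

212352

φ(17) = 17 − 1 = 16.
φ(43) = 43 − 1 = 42.
φ(317) = 317 − 1 = 316.
φ(231727) = 16 × 42 × 316 = 212352.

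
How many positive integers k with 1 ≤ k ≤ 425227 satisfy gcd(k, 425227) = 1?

352800

Factor 425227: 425227 = 11 · 29 · 31 · 43.
φ(425227) = 425227 · (1 − 1/11) · (1 − 1/29) · (1 − 1/31) · (1 − 1/43)
       = 425227 · 352800/425227 = 352800.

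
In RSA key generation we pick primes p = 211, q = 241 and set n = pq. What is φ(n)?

50400

φ(pq) = (p−1)(q−1) = 210 · 240 = 50400.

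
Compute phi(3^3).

φ(3^3) = 3^2·(3−1) = 9·2 = 18.

18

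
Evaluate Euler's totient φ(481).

481 = 13 × 37.
φ(13) = 13 − 1 = 12.
φ(37) = 37 − 1 = 36.
φ(481) = 12 × 36 = 432.

432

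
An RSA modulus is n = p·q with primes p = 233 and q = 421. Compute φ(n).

97440

φ(n) = (p − 1)(q − 1) = (233−1)(421−1) = 232·420 = 97440.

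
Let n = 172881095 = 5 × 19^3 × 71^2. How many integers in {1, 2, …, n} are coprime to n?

129180240

φ(5) = 5 − 1 = 4.
φ(19^3) = 19^2·(19−1) = 361·18 = 6498.
φ(71^2) = 71^1·(71−1) = 71·70 = 4970.
Multiply: 4 · 6498 · 4970 = 129180240.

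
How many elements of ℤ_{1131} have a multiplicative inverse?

672

First factor: 1131 = 3 × 13 × 29.
φ(3) = 3 − 1 = 2.
φ(13) = 13 − 1 = 12.
φ(29) = 29 − 1 = 28.
Since φ is multiplicative, φ(1131) = 2 · 12 · 28 = 672.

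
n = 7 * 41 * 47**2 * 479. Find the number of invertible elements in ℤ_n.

248024640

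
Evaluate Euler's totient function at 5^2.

20

φ(25) = 25 · (1 − 1/5)
       = 25 · 4/5 = 20.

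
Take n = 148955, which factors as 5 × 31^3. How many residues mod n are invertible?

115320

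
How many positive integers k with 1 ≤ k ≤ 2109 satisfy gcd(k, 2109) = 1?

1296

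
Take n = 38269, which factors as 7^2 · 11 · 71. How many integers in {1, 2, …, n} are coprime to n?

29400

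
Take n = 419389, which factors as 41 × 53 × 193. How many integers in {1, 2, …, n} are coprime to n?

399360

φ(41) = 41 − 1 = 40.
φ(53) = 53 − 1 = 52.
φ(193) = 193 − 1 = 192.
Since φ is multiplicative, φ(419389) = 40 · 52 · 192 = 399360.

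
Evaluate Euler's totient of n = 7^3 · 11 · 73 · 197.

φ(54259513) = 54259513 · (1 − 1/7) · (1 − 1/11) · (1 − 1/73) · (1 − 1/197)
       = 54259513 · 846720/1107337 = 41489280.

41489280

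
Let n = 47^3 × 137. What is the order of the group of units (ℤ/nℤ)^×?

13819504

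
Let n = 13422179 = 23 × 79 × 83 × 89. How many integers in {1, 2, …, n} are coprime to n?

φ(23) = 23 − 1 = 22.
φ(79) = 79 − 1 = 78.
φ(83) = 83 − 1 = 82.
φ(89) = 89 − 1 = 88.
Since φ is multiplicative, φ(13422179) = 22 · 78 · 82 · 88 = 12382656.

12382656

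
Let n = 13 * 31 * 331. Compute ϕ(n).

φ(13) = 13 − 1 = 12.
φ(31) = 31 − 1 = 30.
φ(331) = 331 − 1 = 330.
Since φ is multiplicative, φ(133393) = 12 · 30 · 330 = 118800.

118800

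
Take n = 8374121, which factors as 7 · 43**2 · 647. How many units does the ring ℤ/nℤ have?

φ(8374121) = 8374121 · (1 − 1/7) · (1 − 1/43) · (1 − 1/647)
       = 8374121 · 162792/194747 = 7000056.

7000056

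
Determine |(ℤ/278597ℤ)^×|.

226800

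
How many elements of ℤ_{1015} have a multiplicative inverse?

Prime factorization: 1015 = 5 × 7 × 29.
φ(5) = 5 − 1 = 4.
φ(7) = 7 − 1 = 6.
φ(29) = 29 − 1 = 28.
Since φ is multiplicative, φ(1015) = 4 · 6 · 28 = 672.

672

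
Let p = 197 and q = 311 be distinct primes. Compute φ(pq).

φ(pq) = (p−1)(q−1) = 196 · 310 = 60760.

60760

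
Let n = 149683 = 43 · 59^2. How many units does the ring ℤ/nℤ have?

143724

φ(43) = 43 − 1 = 42.
φ(59^2) = 59^2 − 59^1 = 3481 − 59 = 3422.
Multiply: 42 · 3422 = 143724.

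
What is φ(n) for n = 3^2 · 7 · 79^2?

φ(3^2) = 3^1·(3−1) = 3·2 = 6.
φ(7) = 7 − 1 = 6.
φ(79^2) = 79^1·(79−1) = 79·78 = 6162.
φ(393183) = 6 × 6 × 6162 = 221832.

221832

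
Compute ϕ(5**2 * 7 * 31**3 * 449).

1549900800

φ(5^2) = 5^1·(5−1) = 5·4 = 20.
φ(7) = 7 − 1 = 6.
φ(31^3) = 31^3 − 31^2 = 29791 − 961 = 28830.
φ(449) = 449 − 1 = 448.
Multiply: 20 · 6 · 28830 · 448 = 1549900800.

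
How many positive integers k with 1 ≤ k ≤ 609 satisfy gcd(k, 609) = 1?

First factor: 609 = 3 · 7 · 29.
φ(609) = 609 · (1 − 1/3) · (1 − 1/7) · (1 − 1/29)
       = 609 · 336/609 = 336.

336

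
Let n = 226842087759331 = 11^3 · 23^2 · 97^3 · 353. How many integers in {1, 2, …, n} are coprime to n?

194667410657280

φ(11^3) = 11^3 − 11^2 = 1331 − 121 = 1210.
φ(23^2) = 23^1·(23−1) = 23·22 = 506.
φ(97^3) = 97^2·(97−1) = 9409·96 = 903264.
φ(353) = 353 − 1 = 352.
Since φ is multiplicative, φ(226842087759331) = 1210 · 506 · 903264 · 352 = 194667410657280.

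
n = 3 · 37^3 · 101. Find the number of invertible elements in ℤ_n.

φ(15347859) = 15347859 · (1 − 1/3) · (1 − 1/37) · (1 − 1/101)
       = 15347859 · 7200/11211 = 9856800.

9856800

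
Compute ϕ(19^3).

6498

φ(19^3) = 19^3 − 19^2 = 6859 − 361 = 6498.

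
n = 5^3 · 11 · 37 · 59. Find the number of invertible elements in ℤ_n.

2088000

φ(5^3) = 5^3 − 5^2 = 125 − 25 = 100.
φ(11) = 11 − 1 = 10.
φ(37) = 37 − 1 = 36.
φ(59) = 59 − 1 = 58.
Since φ is multiplicative, φ(3001625) = 100 · 10 · 36 · 58 = 2088000.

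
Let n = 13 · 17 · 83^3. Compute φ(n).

φ(126364927) = 126364927 · (1 − 1/13) · (1 − 1/17) · (1 − 1/83)
       = 126364927 · 15744/18343 = 108460416.

108460416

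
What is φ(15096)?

4608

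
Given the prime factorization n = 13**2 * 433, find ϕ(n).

67392

φ(13^2) = 13^2 − 13^1 = 169 − 13 = 156.
φ(433) = 433 − 1 = 432.
Multiply: 156 · 432 = 67392.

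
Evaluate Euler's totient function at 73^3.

383688

φ(389017) = 389017 · (1 − 1/73)
       = 389017 · 72/73 = 383688.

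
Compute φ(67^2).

φ(4489) = 4489 · (1 − 1/67)
       = 4489 · 66/67 = 4422.

4422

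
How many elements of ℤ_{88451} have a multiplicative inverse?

73920

Factor 88451: 88451 = 11^2 · 17 · 43.
φ(11^2) = 11^1·(11−1) = 11·10 = 110.
φ(17) = 17 − 1 = 16.
φ(43) = 43 − 1 = 42.
φ(88451) = 110 × 16 × 42 = 73920.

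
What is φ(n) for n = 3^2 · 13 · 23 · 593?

φ(3^2) = 3^1·(3−1) = 3·2 = 6.
φ(13) = 13 − 1 = 12.
φ(23) = 23 − 1 = 22.
φ(593) = 593 − 1 = 592.
Multiply: 6 · 12 · 22 · 592 = 937728.

937728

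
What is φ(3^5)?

162

φ(243) = 243 · (1 − 1/3)
       = 243 · 2/3 = 162.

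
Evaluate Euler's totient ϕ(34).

Prime factorization: 34 = 2 · 17.
φ(34) = 34 · (1 − 1/2) · (1 − 1/17)
       = 34 · 16/34 = 16.

16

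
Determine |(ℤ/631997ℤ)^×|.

544320

631997 = 19 * 29 * 31 * 37.
φ(19) = 19 − 1 = 18.
φ(29) = 29 − 1 = 28.
φ(31) = 31 − 1 = 30.
φ(37) = 37 − 1 = 36.
φ(631997) = 18 × 28 × 30 × 36 = 544320.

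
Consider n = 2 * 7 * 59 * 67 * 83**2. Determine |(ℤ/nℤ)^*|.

156320208

φ(2) = 2 − 1 = 1.
φ(7) = 7 − 1 = 6.
φ(59) = 59 − 1 = 58.
φ(67) = 67 − 1 = 66.
φ(83^2) = 83^1·(83−1) = 83·82 = 6806.
Multiply: 1 · 6 · 58 · 66 · 6806 = 156320208.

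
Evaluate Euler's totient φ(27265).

27265 = 5 × 7 × 19 × 41.
φ(27265) = 27265 · (1 − 1/5) · (1 − 1/7) · (1 − 1/19) · (1 − 1/41)
       = 27265 · 17280/27265 = 17280.

17280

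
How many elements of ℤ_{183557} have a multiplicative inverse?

183557 = 11**2 * 37 * 41.
φ(11^2) = 11^2 − 11^1 = 121 − 11 = 110.
φ(37) = 37 − 1 = 36.
φ(41) = 41 − 1 = 40.
Since φ is multiplicative, φ(183557) = 110 · 36 · 40 = 158400.

158400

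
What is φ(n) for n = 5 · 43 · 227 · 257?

9719808

φ(12542885) = 12542885 · (1 − 1/5) · (1 − 1/43) · (1 − 1/227) · (1 − 1/257)
       = 12542885 · 9719808/12542885 = 9719808.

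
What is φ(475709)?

399168

475709 = 13 · 23 · 37 · 43.
φ(475709) = 475709 · (1 − 1/13) · (1 − 1/23) · (1 − 1/37) · (1 − 1/43)
       = 475709 · 399168/475709 = 399168.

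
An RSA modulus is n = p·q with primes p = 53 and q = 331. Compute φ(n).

17160

φ(53) = 53 − 1 = 52.
φ(331) = 331 − 1 = 330.
Since φ is multiplicative, φ(17543) = 52 · 330 = 17160.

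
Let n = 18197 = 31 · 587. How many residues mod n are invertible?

17580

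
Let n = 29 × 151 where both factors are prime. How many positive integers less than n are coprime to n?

4200

φ(29) = 29 − 1 = 28.
φ(151) = 151 − 1 = 150.
φ(4379) = 28 × 150 = 4200.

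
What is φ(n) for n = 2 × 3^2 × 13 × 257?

φ(60138) = 60138 · (1 − 1/2) · (1 − 1/3) · (1 − 1/13) · (1 − 1/257)
       = 60138 · 6144/20046 = 18432.

18432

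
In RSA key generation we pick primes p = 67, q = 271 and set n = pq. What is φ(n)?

φ(pq) = (p−1)(q−1) = 66 · 270 = 17820.

17820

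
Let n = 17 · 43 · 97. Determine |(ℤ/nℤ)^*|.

64512

φ(17) = 17 − 1 = 16.
φ(43) = 43 − 1 = 42.
φ(97) = 97 − 1 = 96.
φ(70907) = 16 × 42 × 96 = 64512.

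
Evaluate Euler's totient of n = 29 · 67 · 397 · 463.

338095296

φ(29) = 29 − 1 = 28.
φ(67) = 67 − 1 = 66.
φ(397) = 397 − 1 = 396.
φ(463) = 463 − 1 = 462.
φ(357144773) = 28 × 66 × 396 × 462 = 338095296.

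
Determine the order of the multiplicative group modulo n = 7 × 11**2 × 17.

φ(14399) = 14399 · (1 − 1/7) · (1 − 1/11) · (1 − 1/17)
       = 14399 · 960/1309 = 10560.

10560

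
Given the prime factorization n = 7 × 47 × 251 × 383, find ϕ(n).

26358000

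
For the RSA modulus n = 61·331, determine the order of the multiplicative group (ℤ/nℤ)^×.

φ(20191) = 20191 · (1 − 1/61) · (1 − 1/331)
       = 20191 · 19800/20191 = 19800.

19800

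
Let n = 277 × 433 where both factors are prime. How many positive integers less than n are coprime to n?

119232

For distinct primes, φ(pq) = (p−1)(q−1) = 276 × 432 = 119232.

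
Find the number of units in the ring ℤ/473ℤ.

Prime factorization: 473 = 11 · 43.
φ(473) = 473 · (1 − 1/11) · (1 − 1/43)
       = 473 · 420/473 = 420.

420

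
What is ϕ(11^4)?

φ(14641) = 14641 · (1 − 1/11)
       = 14641 · 10/11 = 13310.

13310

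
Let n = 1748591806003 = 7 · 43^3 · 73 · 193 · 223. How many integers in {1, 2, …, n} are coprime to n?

φ(7) = 7 − 1 = 6.
φ(43^3) = 43^3 − 43^2 = 79507 − 1849 = 77658.
φ(73) = 73 − 1 = 72.
φ(193) = 193 − 1 = 192.
φ(223) = 223 − 1 = 222.
Multiply: 6 · 77658 · 72 · 192 · 222 = 1429960863744.

1429960863744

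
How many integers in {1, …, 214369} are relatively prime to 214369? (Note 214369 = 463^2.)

213906

φ(214369) = 214369 · (1 − 1/463)
       = 214369 · 462/463 = 213906.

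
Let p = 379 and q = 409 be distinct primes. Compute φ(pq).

φ(379) = 379 − 1 = 378.
φ(409) = 409 − 1 = 408.
φ(155011) = 378 × 408 = 154224.

154224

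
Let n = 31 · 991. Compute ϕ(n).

29700

φ(30721) = 30721 · (1 − 1/31) · (1 − 1/991)
       = 30721 · 29700/30721 = 29700.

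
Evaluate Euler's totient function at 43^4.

φ(3418801) = 3418801 · (1 − 1/43)
       = 3418801 · 42/43 = 3339294.

3339294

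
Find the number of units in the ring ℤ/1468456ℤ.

633600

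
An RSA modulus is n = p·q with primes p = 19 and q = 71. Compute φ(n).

φ(19) = 19 − 1 = 18.
φ(71) = 71 − 1 = 70.
Multiply: 18 · 70 = 1260.

1260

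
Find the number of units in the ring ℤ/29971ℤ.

Prime factorization: 29971 = 17 · 41 · 43.
φ(17) = 17 − 1 = 16.
φ(41) = 41 − 1 = 40.
φ(43) = 43 − 1 = 42.
φ(29971) = 16 × 40 × 42 = 26880.

26880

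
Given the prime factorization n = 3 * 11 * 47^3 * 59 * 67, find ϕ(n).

φ(13543606527) = 13543606527 · (1 − 1/3) · (1 − 1/11) · (1 − 1/47) · (1 − 1/59) · (1 − 1/67)
       = 13543606527 · 3521760/6131103 = 7779567840.

7779567840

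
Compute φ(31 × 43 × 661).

φ(881113) = 881113 · (1 − 1/31) · (1 − 1/43) · (1 − 1/661)
       = 881113 · 831600/881113 = 831600.

831600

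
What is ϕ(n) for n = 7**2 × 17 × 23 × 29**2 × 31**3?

φ(7^2) = 7^2 − 7^1 = 49 − 7 = 42.
φ(17) = 17 − 1 = 16.
φ(23) = 23 − 1 = 22.
φ(29^2) = 29^1·(29−1) = 29·28 = 812.
φ(31^3) = 31^2·(31−1) = 961·30 = 28830.
φ(480014011729) = 42 × 16 × 22 × 812 × 28830 = 346092848640.

346092848640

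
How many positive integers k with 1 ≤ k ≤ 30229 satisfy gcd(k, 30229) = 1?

27216

Factor 30229: 30229 = 19 · 37 · 43.
φ(30229) = 30229 · (1 − 1/19) · (1 − 1/37) · (1 − 1/43)
       = 30229 · 27216/30229 = 27216.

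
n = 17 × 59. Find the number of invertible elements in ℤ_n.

φ(1003) = 1003 · (1 − 1/17) · (1 − 1/59)
       = 1003 · 928/1003 = 928.

928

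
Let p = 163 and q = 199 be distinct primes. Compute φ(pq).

For distinct primes, φ(pq) = (p−1)(q−1) = 162 × 198 = 32076.

32076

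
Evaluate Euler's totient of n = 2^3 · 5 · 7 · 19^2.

φ(2^3) = 2^3 − 2^2 = 8 − 4 = 4.
φ(5) = 5 − 1 = 4.
φ(7) = 7 − 1 = 6.
φ(19^2) = 19^2 − 19^1 = 361 − 19 = 342.
Since φ is multiplicative, φ(101080) = 4 · 4 · 6 · 342 = 32832.

32832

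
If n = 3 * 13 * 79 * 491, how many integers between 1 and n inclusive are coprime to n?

φ(3) = 3 − 1 = 2.
φ(13) = 13 − 1 = 12.
φ(79) = 79 − 1 = 78.
φ(491) = 491 − 1 = 490.
Multiply: 2 · 12 · 78 · 490 = 917280.

917280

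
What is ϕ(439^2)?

φ(192721) = 192721 · (1 − 1/439)
       = 192721 · 438/439 = 192282.

192282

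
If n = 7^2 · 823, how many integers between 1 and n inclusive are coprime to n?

34524

φ(40327) = 40327 · (1 − 1/7) · (1 − 1/823)
       = 40327 · 4932/5761 = 34524.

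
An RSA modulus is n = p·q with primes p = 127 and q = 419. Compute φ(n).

φ(127) = 127 − 1 = 126.
φ(419) = 419 − 1 = 418.
Multiply: 126 · 418 = 52668.

52668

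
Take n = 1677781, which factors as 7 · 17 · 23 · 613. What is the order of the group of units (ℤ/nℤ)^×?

1292544

φ(1677781) = 1677781 · (1 − 1/7) · (1 − 1/17) · (1 − 1/23) · (1 − 1/613)
       = 1677781 · 1292544/1677781 = 1292544.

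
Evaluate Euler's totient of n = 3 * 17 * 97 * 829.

2543616

φ(3) = 3 − 1 = 2.
φ(17) = 17 − 1 = 16.
φ(97) = 97 − 1 = 96.
φ(829) = 829 − 1 = 828.
Multiply: 2 · 16 · 96 · 828 = 2543616.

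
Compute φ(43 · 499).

φ(21457) = 21457 · (1 − 1/43) · (1 − 1/499)
       = 21457 · 20916/21457 = 20916.

20916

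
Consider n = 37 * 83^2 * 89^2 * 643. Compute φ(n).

φ(1298221792279) = 1298221792279 · (1 − 1/37) · (1 − 1/83) · (1 − 1/89) · (1 − 1/643)
       = 1298221792279 · 166776192/175744117 = 1231975730304.

1231975730304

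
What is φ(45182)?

20160

45182 = 2 · 19 · 29 · 41.
φ(2) = 2 − 1 = 1.
φ(19) = 19 − 1 = 18.
φ(29) = 29 − 1 = 28.
φ(41) = 41 − 1 = 40.
Multiply: 1 · 18 · 28 · 40 = 20160.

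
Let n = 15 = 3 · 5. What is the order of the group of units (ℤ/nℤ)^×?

8

φ(3) = 3 − 1 = 2.
φ(5) = 5 − 1 = 4.
Multiply: 2 · 4 = 8.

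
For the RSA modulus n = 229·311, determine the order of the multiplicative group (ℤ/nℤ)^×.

70680

φ(229) = 229 − 1 = 228.
φ(311) = 311 − 1 = 310.
Multiply: 228 · 310 = 70680.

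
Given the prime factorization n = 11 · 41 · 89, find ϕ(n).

35200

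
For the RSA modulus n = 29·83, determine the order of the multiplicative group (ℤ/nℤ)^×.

φ(29) = 29 − 1 = 28.
φ(83) = 83 − 1 = 82.
Since φ is multiplicative, φ(2407) = 28 · 82 = 2296.

2296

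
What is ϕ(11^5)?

146410

φ(161051) = 161051 · (1 − 1/11)
       = 161051 · 10/11 = 146410.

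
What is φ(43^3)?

77658

φ(43^3) = 43^2·(43−1) = 1849·42 = 77658.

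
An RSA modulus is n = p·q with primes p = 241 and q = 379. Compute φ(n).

φ(pq) = (p−1)(q−1) = 240 · 378 = 90720.

90720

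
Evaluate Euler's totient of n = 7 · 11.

φ(77) = 77 · (1 − 1/7) · (1 − 1/11)
       = 77 · 60/77 = 60.

60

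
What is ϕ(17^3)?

4624

φ(17^3) = 17^3 − 17^2 = 4913 − 289 = 4624.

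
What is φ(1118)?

Prime factorization: 1118 = 2 · 13 · 43.
φ(2) = 2 − 1 = 1.
φ(13) = 13 − 1 = 12.
φ(43) = 43 − 1 = 42.
Multiply: 1 · 12 · 42 = 504.

504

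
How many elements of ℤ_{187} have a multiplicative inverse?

160

187 = 11 · 17.
φ(11) = 11 − 1 = 10.
φ(17) = 17 − 1 = 16.
Multiply: 10 · 16 = 160.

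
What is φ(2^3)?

φ(2^3) = 2^2·(2−1) = 4·1 = 4.

4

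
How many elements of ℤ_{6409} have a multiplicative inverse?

5376

6409 = 13 · 17 · 29.
φ(6409) = 6409 · (1 − 1/13) · (1 − 1/17) · (1 − 1/29)
       = 6409 · 5376/6409 = 5376.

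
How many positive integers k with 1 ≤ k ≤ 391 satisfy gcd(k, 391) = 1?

352

Factor 391: 391 = 17 · 23.
φ(17) = 17 − 1 = 16.
φ(23) = 23 − 1 = 22.
φ(391) = 16 × 22 = 352.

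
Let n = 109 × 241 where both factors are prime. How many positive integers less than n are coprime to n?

φ(109) = 109 − 1 = 108.
φ(241) = 241 − 1 = 240.
φ(26269) = 108 × 240 = 25920.

25920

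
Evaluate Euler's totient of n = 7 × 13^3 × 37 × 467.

204130368

φ(265733741) = 265733741 · (1 − 1/7) · (1 − 1/13) · (1 − 1/37) · (1 − 1/467)
       = 265733741 · 1207872/1572389 = 204130368.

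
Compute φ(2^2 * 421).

φ(2^2) = 2^2 − 2^1 = 4 − 2 = 2.
φ(421) = 421 − 1 = 420.
Multiply: 2 · 420 = 840.

840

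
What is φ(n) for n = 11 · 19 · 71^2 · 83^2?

φ(7258036841) = 7258036841 · (1 − 1/11) · (1 − 1/19) · (1 − 1/71) · (1 − 1/83)
       = 7258036841 · 1033200/1231637 = 6088647600.

6088647600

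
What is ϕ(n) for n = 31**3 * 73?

2075760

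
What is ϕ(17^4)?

78608

φ(17^4) = 17^4 − 17^3 = 83521 − 4913 = 78608.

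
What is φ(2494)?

1176

Factor 2494: 2494 = 2 · 29 · 43.
φ(2) = 2 − 1 = 1.
φ(29) = 29 − 1 = 28.
φ(43) = 43 − 1 = 42.
Since φ is multiplicative, φ(2494) = 1 · 28 · 42 = 1176.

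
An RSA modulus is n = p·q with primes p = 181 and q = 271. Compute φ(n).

For distinct primes, φ(pq) = (p−1)(q−1) = 180 × 270 = 48600.

48600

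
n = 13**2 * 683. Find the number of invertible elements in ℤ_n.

106392

φ(115427) = 115427 · (1 − 1/13) · (1 − 1/683)
       = 115427 · 8184/8879 = 106392.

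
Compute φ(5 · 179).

φ(895) = 895 · (1 − 1/5) · (1 − 1/179)
       = 895 · 712/895 = 712.

712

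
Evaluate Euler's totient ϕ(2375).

1800

Factor 2375: 2375 = 5**3 · 19.
φ(2375) = 2375 · (1 − 1/5) · (1 − 1/19)
       = 2375 · 72/95 = 1800.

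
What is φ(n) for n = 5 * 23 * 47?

φ(5405) = 5405 · (1 − 1/5) · (1 − 1/23) · (1 − 1/47)
       = 5405 · 4048/5405 = 4048.

4048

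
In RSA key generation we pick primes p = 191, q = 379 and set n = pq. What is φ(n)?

φ(n) = (p − 1)(q − 1) = (191−1)(379−1) = 190·378 = 71820.

71820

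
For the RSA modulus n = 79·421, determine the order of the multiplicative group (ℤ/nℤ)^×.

φ(79) = 79 − 1 = 78.
φ(421) = 421 − 1 = 420.
φ(33259) = 78 × 420 = 32760.

32760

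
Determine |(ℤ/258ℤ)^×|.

84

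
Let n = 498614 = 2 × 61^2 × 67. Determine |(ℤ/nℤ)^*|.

φ(498614) = 498614 · (1 − 1/2) · (1 − 1/61) · (1 − 1/67)
       = 498614 · 3960/8174 = 241560.

241560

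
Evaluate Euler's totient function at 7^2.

42

φ(7^2) = 7^2 − 7^1 = 49 − 7 = 42.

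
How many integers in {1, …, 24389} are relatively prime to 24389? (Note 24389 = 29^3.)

23548

φ(29^3) = 29^3 − 29^2 = 24389 − 841 = 23548.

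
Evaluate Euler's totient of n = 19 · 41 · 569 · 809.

330439680

φ(358590059) = 358590059 · (1 − 1/19) · (1 − 1/41) · (1 − 1/569) · (1 − 1/809)
       = 358590059 · 330439680/358590059 = 330439680.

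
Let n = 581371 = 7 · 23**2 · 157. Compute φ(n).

473616

φ(581371) = 581371 · (1 − 1/7) · (1 − 1/23) · (1 − 1/157)
       = 581371 · 20592/25277 = 473616.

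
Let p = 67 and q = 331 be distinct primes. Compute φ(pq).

21780

φ(67) = 67 − 1 = 66.
φ(331) = 331 − 1 = 330.
Since φ is multiplicative, φ(22177) = 66 · 330 = 21780.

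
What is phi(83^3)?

φ(83^3) = 83^2·(83−1) = 6889·82 = 564898.

564898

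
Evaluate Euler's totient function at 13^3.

2028

φ(2197) = 2197 · (1 − 1/13)
       = 2197 · 12/13 = 2028.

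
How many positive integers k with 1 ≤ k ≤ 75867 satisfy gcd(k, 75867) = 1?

43560

75867 = 3 · 11^3 · 19.
φ(3) = 3 − 1 = 2.
φ(11^3) = 11^2·(11−1) = 121·10 = 1210.
φ(19) = 19 − 1 = 18.
Multiply: 2 · 1210 · 18 = 43560.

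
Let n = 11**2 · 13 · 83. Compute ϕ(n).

φ(130559) = 130559 · (1 − 1/11) · (1 − 1/13) · (1 − 1/83)
       = 130559 · 9840/11869 = 108240.

108240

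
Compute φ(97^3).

903264

φ(97^3) = 97^3 − 97^2 = 912673 − 9409 = 903264.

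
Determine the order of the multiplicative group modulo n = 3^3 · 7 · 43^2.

195048

φ(349461) = 349461 · (1 − 1/3) · (1 − 1/7) · (1 − 1/43)
       = 349461 · 504/903 = 195048.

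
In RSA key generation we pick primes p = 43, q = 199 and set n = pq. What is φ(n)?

8316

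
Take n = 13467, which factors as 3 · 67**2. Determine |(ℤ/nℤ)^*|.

8844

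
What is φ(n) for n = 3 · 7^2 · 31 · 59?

146160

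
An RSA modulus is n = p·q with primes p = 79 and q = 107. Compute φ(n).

8268

φ(8453) = 8453 · (1 − 1/79) · (1 − 1/107)
       = 8453 · 8268/8453 = 8268.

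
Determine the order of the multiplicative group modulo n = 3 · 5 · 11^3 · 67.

638880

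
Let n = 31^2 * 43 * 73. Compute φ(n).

2812320

φ(3016579) = 3016579 · (1 − 1/31) · (1 − 1/43) · (1 − 1/73)
       = 3016579 · 90720/97309 = 2812320.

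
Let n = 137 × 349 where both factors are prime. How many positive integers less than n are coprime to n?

φ(pq) = (p−1)(q−1) = 136 · 348 = 47328.

47328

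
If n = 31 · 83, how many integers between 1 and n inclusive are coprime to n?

2460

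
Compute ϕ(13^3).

2028

φ(2197) = 2197 · (1 − 1/13)
       = 2197 · 12/13 = 2028.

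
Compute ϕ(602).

Factor 602: 602 = 2 * 7 * 43.
φ(602) = 602 · (1 − 1/2) · (1 − 1/7) · (1 − 1/43)
       = 602 · 252/602 = 252.

252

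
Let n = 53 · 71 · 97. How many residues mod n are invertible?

φ(53) = 53 − 1 = 52.
φ(71) = 71 − 1 = 70.
φ(97) = 97 − 1 = 96.
φ(365011) = 52 × 70 × 96 = 349440.

349440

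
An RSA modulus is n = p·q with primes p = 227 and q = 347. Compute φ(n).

78196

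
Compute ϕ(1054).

Factor 1054: 1054 = 2 × 17 × 31.
φ(2) = 2 − 1 = 1.
φ(17) = 17 − 1 = 16.
φ(31) = 31 − 1 = 30.
φ(1054) = 1 × 16 × 30 = 480.

480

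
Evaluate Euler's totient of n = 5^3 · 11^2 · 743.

φ(5^3) = 5^3 − 5^2 = 125 − 25 = 100.
φ(11^2) = 11^1·(11−1) = 11·10 = 110.
φ(743) = 743 − 1 = 742.
Since φ is multiplicative, φ(11237875) = 100 · 110 · 742 = 8162000.

8162000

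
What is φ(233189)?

188160

First factor: 233189 = 11 × 17 × 29 × 43.
φ(233189) = 233189 · (1 − 1/11) · (1 − 1/17) · (1 − 1/29) · (1 − 1/43)
       = 233189 · 188160/233189 = 188160.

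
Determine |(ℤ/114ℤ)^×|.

36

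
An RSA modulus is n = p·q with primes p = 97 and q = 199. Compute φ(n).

φ(pq) = (p−1)(q−1) = 96 · 198 = 19008.

19008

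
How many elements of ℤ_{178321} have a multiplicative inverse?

178321 = 11 · 13 · 29 · 43.
φ(178321) = 178321 · (1 − 1/11) · (1 − 1/13) · (1 − 1/29) · (1 − 1/43)
       = 178321 · 141120/178321 = 141120.

141120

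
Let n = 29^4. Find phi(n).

682892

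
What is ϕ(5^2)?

φ(25) = 25 · (1 − 1/5)
       = 25 · 4/5 = 20.

20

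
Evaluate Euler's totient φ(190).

72

190 = 2 · 5 · 19.
φ(2) = 2 − 1 = 1.
φ(5) = 5 − 1 = 4.
φ(19) = 19 − 1 = 18.
φ(190) = 1 × 4 × 18 = 72.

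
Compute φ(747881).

645120

747881 = 17 × 29 × 37 × 41.
φ(747881) = 747881 · (1 − 1/17) · (1 − 1/29) · (1 − 1/37) · (1 − 1/41)
       = 747881 · 645120/747881 = 645120.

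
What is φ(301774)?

129360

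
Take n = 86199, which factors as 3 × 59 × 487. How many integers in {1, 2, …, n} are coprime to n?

56376

φ(3) = 3 − 1 = 2.
φ(59) = 59 − 1 = 58.
φ(487) = 487 − 1 = 486.
Since φ is multiplicative, φ(86199) = 2 · 58 · 486 = 56376.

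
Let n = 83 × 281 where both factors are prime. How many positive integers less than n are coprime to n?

22960

φ(pq) = (p−1)(q−1) = 82 · 280 = 22960.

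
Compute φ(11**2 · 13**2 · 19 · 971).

φ(377263601) = 377263601 · (1 − 1/11) · (1 − 1/13) · (1 − 1/19) · (1 − 1/971)
       = 377263601 · 2095200/2638207 = 299613600.

299613600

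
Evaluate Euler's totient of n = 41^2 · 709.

φ(1191829) = 1191829 · (1 − 1/41) · (1 − 1/709)
       = 1191829 · 28320/29069 = 1161120.

1161120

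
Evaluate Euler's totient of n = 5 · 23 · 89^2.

689216

φ(910915) = 910915 · (1 − 1/5) · (1 − 1/23) · (1 − 1/89)
       = 910915 · 7744/10235 = 689216.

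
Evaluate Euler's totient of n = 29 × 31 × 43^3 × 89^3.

φ(29) = 29 − 1 = 28.
φ(31) = 31 − 1 = 30.
φ(43^3) = 43^3 − 43^2 = 79507 − 1849 = 77658.
φ(89^3) = 89^3 − 89^2 = 704969 − 7921 = 697048.
φ(50388923284417) = 28 × 30 × 77658 × 697048 = 45470337010560.

45470337010560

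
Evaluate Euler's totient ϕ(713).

660

713 = 23 × 31.
φ(713) = 713 · (1 − 1/23) · (1 − 1/31)
       = 713 · 660/713 = 660.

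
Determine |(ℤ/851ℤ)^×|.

792

Prime factorization: 851 = 23 * 37.
φ(851) = 851 · (1 − 1/23) · (1 − 1/37)
       = 851 · 792/851 = 792.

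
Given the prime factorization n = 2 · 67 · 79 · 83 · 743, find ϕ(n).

313224912

φ(652828034) = 652828034 · (1 − 1/2) · (1 − 1/67) · (1 − 1/79) · (1 − 1/83) · (1 − 1/743)
       = 652828034 · 313224912/652828034 = 313224912.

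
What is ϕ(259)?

216

Factor 259: 259 = 7 · 37.
φ(7) = 7 − 1 = 6.
φ(37) = 37 − 1 = 36.
φ(259) = 6 × 36 = 216.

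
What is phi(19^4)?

123462

φ(130321) = 130321 · (1 − 1/19)
       = 130321 · 18/19 = 123462.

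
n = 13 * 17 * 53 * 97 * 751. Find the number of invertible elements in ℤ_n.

718848000

φ(13) = 13 − 1 = 12.
φ(17) = 17 − 1 = 16.
φ(53) = 53 − 1 = 52.
φ(97) = 97 − 1 = 96.
φ(751) = 751 − 1 = 750.
Multiply: 12 · 16 · 52 · 96 · 750 = 718848000.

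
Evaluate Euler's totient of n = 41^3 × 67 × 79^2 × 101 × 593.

φ(1726062918515591) = 1726062918515591 · (1 − 1/41) · (1 − 1/67) · (1 − 1/79) · (1 − 1/101) · (1 − 1/593)
       = 1726062918515591 · 12190464000/12997559609 = 1618881428736000.

1618881428736000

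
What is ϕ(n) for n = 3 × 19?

φ(57) = 57 · (1 − 1/3) · (1 − 1/19)
       = 57 · 36/57 = 36.

36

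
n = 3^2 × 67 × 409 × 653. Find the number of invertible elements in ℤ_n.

φ(3^2) = 3^2 − 3^1 = 9 − 3 = 6.
φ(67) = 67 − 1 = 66.
φ(409) = 409 − 1 = 408.
φ(653) = 653 − 1 = 652.
Since φ is multiplicative, φ(161047431) = 6 · 66 · 408 · 652 = 105342336.

105342336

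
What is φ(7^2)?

42

φ(49) = 49 · (1 − 1/7)
       = 49 · 6/7 = 42.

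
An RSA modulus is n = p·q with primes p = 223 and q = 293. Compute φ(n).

64824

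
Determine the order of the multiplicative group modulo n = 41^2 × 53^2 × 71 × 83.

φ(41^2) = 41^1·(41−1) = 41·40 = 1640.
φ(53^2) = 53^1·(53−1) = 53·52 = 2756.
φ(71) = 71 − 1 = 70.
φ(83) = 83 − 1 = 82.
Multiply: 1640 · 2756 · 70 · 82 = 25943881600.

25943881600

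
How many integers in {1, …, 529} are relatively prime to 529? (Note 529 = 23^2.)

φ(23^2) = 23^2 − 23^1 = 529 − 23 = 506.

506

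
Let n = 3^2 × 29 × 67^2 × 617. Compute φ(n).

φ(722895093) = 722895093 · (1 − 1/3) · (1 − 1/29) · (1 − 1/67) · (1 − 1/617)
       = 722895093 · 2276736/3596493 = 457623936.

457623936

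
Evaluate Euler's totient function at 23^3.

φ(12167) = 12167 · (1 − 1/23)
       = 12167 · 22/23 = 11638.

11638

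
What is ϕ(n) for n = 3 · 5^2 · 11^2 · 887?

3898400

φ(8049525) = 8049525 · (1 − 1/3) · (1 − 1/5) · (1 − 1/11) · (1 − 1/887)
       = 8049525 · 70880/146355 = 3898400.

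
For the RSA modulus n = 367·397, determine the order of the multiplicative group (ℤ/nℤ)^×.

144936

φ(367) = 367 − 1 = 366.
φ(397) = 397 − 1 = 396.
Multiply: 366 · 396 = 144936.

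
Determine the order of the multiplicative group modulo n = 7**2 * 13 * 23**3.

5865552

φ(7750379) = 7750379 · (1 − 1/7) · (1 − 1/13) · (1 − 1/23)
       = 7750379 · 1584/2093 = 5865552.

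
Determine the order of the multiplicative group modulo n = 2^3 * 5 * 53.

φ(2^3) = 2^3 − 2^2 = 8 − 4 = 4.
φ(5) = 5 − 1 = 4.
φ(53) = 53 − 1 = 52.
Multiply: 4 · 4 · 52 = 832.

832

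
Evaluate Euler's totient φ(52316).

22400

Prime factorization: 52316 = 2^2 · 11 · 29 · 41.
φ(52316) = 52316 · (1 − 1/2) · (1 − 1/11) · (1 − 1/29) · (1 − 1/41)
       = 52316 · 11200/26158 = 22400.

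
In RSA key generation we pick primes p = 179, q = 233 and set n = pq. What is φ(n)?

φ(n) = (p − 1)(q − 1) = (179−1)(233−1) = 178·232 = 41296.

41296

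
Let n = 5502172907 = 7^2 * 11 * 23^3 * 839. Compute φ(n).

φ(5502172907) = 5502172907 · (1 − 1/7) · (1 − 1/11) · (1 − 1/23) · (1 − 1/839)
       = 5502172907 · 1106160/1485869 = 4096110480.

4096110480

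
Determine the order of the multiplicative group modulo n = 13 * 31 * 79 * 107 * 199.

φ(13) = 13 − 1 = 12.
φ(31) = 31 − 1 = 30.
φ(79) = 79 − 1 = 78.
φ(107) = 107 − 1 = 106.
φ(199) = 199 − 1 = 198.
Since φ is multiplicative, φ(677905241) = 12 · 30 · 78 · 106 · 198 = 589343040.

589343040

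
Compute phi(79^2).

φ(79^2) = 79^1·(79−1) = 79·78 = 6162.

6162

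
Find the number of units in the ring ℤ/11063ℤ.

9504

First factor: 11063 = 13 · 23 · 37.
φ(11063) = 11063 · (1 − 1/13) · (1 − 1/23) · (1 − 1/37)
       = 11063 · 9504/11063 = 9504.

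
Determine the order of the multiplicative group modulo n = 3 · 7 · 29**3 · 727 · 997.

204329575296

φ(3) = 3 − 1 = 2.
φ(7) = 7 − 1 = 6.
φ(29^3) = 29^2·(29−1) = 841·28 = 23548.
φ(727) = 727 − 1 = 726.
φ(997) = 997 − 1 = 996.
φ(371229822411) = 2 × 6 × 23548 × 726 × 996 = 204329575296.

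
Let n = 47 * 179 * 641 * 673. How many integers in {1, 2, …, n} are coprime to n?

3521495040

φ(3629309309) = 3629309309 · (1 − 1/47) · (1 − 1/179) · (1 − 1/641) · (1 − 1/673)
       = 3629309309 · 3521495040/3629309309 = 3521495040.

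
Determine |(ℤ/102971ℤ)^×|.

102971 = 11**2 × 23 × 37.
φ(11^2) = 11^2 − 11^1 = 121 − 11 = 110.
φ(23) = 23 − 1 = 22.
φ(37) = 37 − 1 = 36.
φ(102971) = 110 × 22 × 36 = 87120.

87120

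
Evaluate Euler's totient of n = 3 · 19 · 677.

φ(38589) = 38589 · (1 − 1/3) · (1 − 1/19) · (1 − 1/677)
       = 38589 · 24336/38589 = 24336.

24336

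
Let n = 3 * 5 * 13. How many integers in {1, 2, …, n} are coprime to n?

96

φ(3) = 3 − 1 = 2.
φ(5) = 5 − 1 = 4.
φ(13) = 13 − 1 = 12.
φ(195) = 2 × 4 × 12 = 96.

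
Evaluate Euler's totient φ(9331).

7560

9331 = 7 · 31 · 43.
φ(9331) = 9331 · (1 − 1/7) · (1 − 1/31) · (1 − 1/43)
       = 9331 · 7560/9331 = 7560.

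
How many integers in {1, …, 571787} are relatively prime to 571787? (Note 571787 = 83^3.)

564898

φ(83^3) = 83^3 − 83^2 = 571787 − 6889 = 564898.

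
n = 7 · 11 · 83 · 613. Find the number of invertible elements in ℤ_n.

3011040

φ(7) = 7 − 1 = 6.
φ(11) = 11 − 1 = 10.
φ(83) = 83 − 1 = 82.
φ(613) = 613 − 1 = 612.
Since φ is multiplicative, φ(3917683) = 6 · 10 · 82 · 612 = 3011040.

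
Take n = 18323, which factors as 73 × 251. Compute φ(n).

φ(18323) = 18323 · (1 − 1/73) · (1 − 1/251)
       = 18323 · 18000/18323 = 18000.

18000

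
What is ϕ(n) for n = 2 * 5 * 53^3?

φ(1488770) = 1488770 · (1 − 1/2) · (1 − 1/5) · (1 − 1/53)
       = 1488770 · 208/530 = 584272.

584272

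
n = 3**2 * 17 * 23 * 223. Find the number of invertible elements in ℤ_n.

468864

φ(784737) = 784737 · (1 − 1/3) · (1 − 1/17) · (1 − 1/23) · (1 − 1/223)
       = 784737 · 156288/261579 = 468864.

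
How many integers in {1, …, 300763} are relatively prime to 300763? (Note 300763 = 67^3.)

296274

φ(300763) = 300763 · (1 − 1/67)
       = 300763 · 66/67 = 296274.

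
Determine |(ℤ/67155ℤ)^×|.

31680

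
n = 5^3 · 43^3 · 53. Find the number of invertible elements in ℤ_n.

φ(5^3) = 5^2·(5−1) = 25·4 = 100.
φ(43^3) = 43^2·(43−1) = 1849·42 = 77658.
φ(53) = 53 − 1 = 52.
φ(526733875) = 100 × 77658 × 52 = 403821600.

403821600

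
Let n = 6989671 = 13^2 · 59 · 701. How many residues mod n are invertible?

6333600

φ(6989671) = 6989671 · (1 − 1/13) · (1 − 1/59) · (1 − 1/701)
       = 6989671 · 487200/537667 = 6333600.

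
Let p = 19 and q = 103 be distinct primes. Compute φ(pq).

φ(pq) = (p−1)(q−1) = 18 · 102 = 1836.

1836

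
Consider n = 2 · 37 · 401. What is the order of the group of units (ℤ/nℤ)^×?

14400

φ(29674) = 29674 · (1 − 1/2) · (1 − 1/37) · (1 − 1/401)
       = 29674 · 14400/29674 = 14400.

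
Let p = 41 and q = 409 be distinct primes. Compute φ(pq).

16320

For distinct primes, φ(pq) = (p−1)(q−1) = 40 × 408 = 16320.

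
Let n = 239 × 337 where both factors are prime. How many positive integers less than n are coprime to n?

For distinct primes, φ(pq) = (p−1)(q−1) = 238 × 336 = 79968.

79968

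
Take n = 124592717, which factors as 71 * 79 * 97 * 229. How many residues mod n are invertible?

119508480

φ(124592717) = 124592717 · (1 − 1/71) · (1 − 1/79) · (1 − 1/97) · (1 − 1/229)
       = 124592717 · 119508480/124592717 = 119508480.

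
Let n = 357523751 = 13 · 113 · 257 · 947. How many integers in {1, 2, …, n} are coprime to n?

φ(13) = 13 − 1 = 12.
φ(113) = 113 − 1 = 112.
φ(257) = 257 − 1 = 256.
φ(947) = 947 − 1 = 946.
Since φ is multiplicative, φ(357523751) = 12 · 112 · 256 · 946 = 325484544.

325484544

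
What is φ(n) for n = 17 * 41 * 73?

φ(50881) = 50881 · (1 − 1/17) · (1 − 1/41) · (1 − 1/73)
       = 50881 · 46080/50881 = 46080.

46080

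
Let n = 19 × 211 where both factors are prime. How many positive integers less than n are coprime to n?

3780

φ(pq) = (p−1)(q−1) = 18 · 210 = 3780.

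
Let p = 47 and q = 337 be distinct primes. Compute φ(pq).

15456

φ(15839) = 15839 · (1 − 1/47) · (1 − 1/337)
       = 15839 · 15456/15839 = 15456.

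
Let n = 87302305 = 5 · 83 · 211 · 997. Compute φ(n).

68604480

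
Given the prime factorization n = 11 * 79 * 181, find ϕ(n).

φ(157289) = 157289 · (1 − 1/11) · (1 − 1/79) · (1 − 1/181)
       = 157289 · 140400/157289 = 140400.

140400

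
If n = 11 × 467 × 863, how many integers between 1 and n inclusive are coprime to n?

4016920

φ(4433231) = 4433231 · (1 − 1/11) · (1 − 1/467) · (1 − 1/863)
       = 4433231 · 4016920/4433231 = 4016920.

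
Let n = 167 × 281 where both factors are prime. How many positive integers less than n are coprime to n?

φ(167) = 167 − 1 = 166.
φ(281) = 281 − 1 = 280.
φ(46927) = 166 × 280 = 46480.

46480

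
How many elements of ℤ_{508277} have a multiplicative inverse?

369600

Prime factorization: 508277 = 7^2 * 11 * 23 * 41.
φ(508277) = 508277 · (1 − 1/7) · (1 − 1/11) · (1 − 1/23) · (1 − 1/41)
       = 508277 · 52800/72611 = 369600.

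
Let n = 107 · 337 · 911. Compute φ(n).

32410560

φ(32849749) = 32849749 · (1 − 1/107) · (1 − 1/337) · (1 − 1/911)
       = 32849749 · 32410560/32849749 = 32410560.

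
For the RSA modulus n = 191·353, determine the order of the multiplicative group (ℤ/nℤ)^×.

66880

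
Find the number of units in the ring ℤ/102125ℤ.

75600

Prime factorization: 102125 = 5^3 * 19 * 43.
φ(102125) = 102125 · (1 − 1/5) · (1 − 1/19) · (1 − 1/43)
       = 102125 · 3024/4085 = 75600.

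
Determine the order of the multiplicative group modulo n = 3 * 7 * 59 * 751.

522000

φ(930489) = 930489 · (1 − 1/3) · (1 − 1/7) · (1 − 1/59) · (1 − 1/751)
       = 930489 · 522000/930489 = 522000.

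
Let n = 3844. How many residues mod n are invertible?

Factor 3844: 3844 = 2**2 · 31**2.
φ(2^2) = 2^1·(2−1) = 2·1 = 2.
φ(31^2) = 31^2 − 31^1 = 961 − 31 = 930.
φ(3844) = 2 × 930 = 1860.

1860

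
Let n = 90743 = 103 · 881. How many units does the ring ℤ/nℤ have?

89760

φ(103) = 103 − 1 = 102.
φ(881) = 881 − 1 = 880.
Since φ is multiplicative, φ(90743) = 102 · 880 = 89760.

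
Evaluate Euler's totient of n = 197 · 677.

132496

φ(133369) = 133369 · (1 − 1/197) · (1 − 1/677)
       = 133369 · 132496/133369 = 132496.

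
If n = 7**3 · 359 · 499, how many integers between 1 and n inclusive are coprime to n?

52415496

φ(7^3) = 7^3 − 7^2 = 343 − 49 = 294.
φ(359) = 359 − 1 = 358.
φ(499) = 499 − 1 = 498.
Since φ is multiplicative, φ(61445363) = 294 · 358 · 498 = 52415496.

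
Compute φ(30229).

27216

First factor: 30229 = 19 * 37 * 43.
φ(19) = 19 − 1 = 18.
φ(37) = 37 − 1 = 36.
φ(43) = 43 − 1 = 42.
φ(30229) = 18 × 36 × 42 = 27216.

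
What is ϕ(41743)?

36504

Prime factorization: 41743 = 13^3 · 19.
φ(13^3) = 13^3 − 13^2 = 2197 − 169 = 2028.
φ(19) = 19 − 1 = 18.
φ(41743) = 2028 × 18 = 36504.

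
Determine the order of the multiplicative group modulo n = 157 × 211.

32760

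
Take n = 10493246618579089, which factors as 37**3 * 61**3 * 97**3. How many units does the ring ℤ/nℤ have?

φ(10493246618579089) = 10493246618579089 · (1 − 1/37) · (1 − 1/61) · (1 − 1/97)
       = 10493246618579089 · 207360/218929 = 9938745524021760.

9938745524021760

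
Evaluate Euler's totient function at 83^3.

564898

φ(571787) = 571787 · (1 − 1/83)
       = 571787 · 82/83 = 564898.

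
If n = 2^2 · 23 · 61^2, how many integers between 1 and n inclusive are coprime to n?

161040

φ(2^2) = 2^2 − 2^1 = 4 − 2 = 2.
φ(23) = 23 − 1 = 22.
φ(61^2) = 61^2 − 61^1 = 3721 − 61 = 3660.
φ(342332) = 2 × 22 × 3660 = 161040.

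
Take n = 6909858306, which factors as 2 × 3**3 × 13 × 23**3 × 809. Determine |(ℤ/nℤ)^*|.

2031156864

φ(2) = 2 − 1 = 1.
φ(3^3) = 3^2·(3−1) = 9·2 = 18.
φ(13) = 13 − 1 = 12.
φ(23^3) = 23^3 − 23^2 = 12167 − 529 = 11638.
φ(809) = 809 − 1 = 808.
Multiply: 1 · 18 · 12 · 11638 · 808 = 2031156864.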